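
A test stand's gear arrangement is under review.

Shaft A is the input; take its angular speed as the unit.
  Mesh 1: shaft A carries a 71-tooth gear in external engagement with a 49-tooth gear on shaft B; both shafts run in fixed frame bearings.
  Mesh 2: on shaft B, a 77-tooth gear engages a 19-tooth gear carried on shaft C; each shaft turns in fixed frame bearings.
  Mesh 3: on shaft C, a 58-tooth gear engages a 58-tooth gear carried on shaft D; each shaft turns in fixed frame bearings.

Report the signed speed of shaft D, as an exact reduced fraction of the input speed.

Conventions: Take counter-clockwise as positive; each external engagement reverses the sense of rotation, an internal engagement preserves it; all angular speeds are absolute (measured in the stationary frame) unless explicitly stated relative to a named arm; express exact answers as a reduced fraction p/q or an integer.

3-mesh fixed-axis compound train (all bearings frame-fixed)
mesh 1 [71T→49T]: |ω|/ω_in = 1×71/49 = 71/49, sense flips to −
mesh 2 [77T→19T]: |ω|/ω_in = (71/49)×77/19 = 781/133, sense flips to +
mesh 3 [58T→58T]: |ω|/ω_in = (781/133)×58/58 = 781/133, sense flips to −
signed output speed (× input speed) = -781/133

-781/133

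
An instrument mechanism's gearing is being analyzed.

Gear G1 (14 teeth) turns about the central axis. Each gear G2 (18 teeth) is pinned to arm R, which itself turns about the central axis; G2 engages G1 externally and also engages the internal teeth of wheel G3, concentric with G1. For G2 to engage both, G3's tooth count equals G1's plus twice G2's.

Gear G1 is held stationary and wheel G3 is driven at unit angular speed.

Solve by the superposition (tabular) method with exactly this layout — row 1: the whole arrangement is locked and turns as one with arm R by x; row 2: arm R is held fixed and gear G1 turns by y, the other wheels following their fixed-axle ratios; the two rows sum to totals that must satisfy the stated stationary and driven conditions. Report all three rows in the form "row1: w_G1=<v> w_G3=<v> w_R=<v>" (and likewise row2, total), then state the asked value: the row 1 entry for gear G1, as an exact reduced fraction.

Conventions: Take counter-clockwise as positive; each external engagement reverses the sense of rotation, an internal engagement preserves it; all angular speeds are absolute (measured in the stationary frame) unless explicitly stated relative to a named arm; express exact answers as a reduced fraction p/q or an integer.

row1: w_G1=25/32 w_G3=25/32 w_R=25/32
row2: w_G1=-25/32 w_G3=7/32 w_R=0
total: w_G1=0 w_G3=1 w_R=25/32
asked value: 25/32

topology: planetary set — G1 14T / G2 18T / G3 50T, arm = carrier (Willis)
row 1 (train locked, turned with arm): all members turn x
row 2: sun turns y, ring = −(14/50)·y, arm 0
boundary: total ω_sun = x + y = 0 and total ω_ring = x − (14/50)·y = 1  ⇒  y = -25/32, x = 25/32
row 2 ring = −(14/50)·(-25/32) = 7/32
totals (row 1 + row 2): sun 25/32 + (-25/32) = 0, ring 25/32 + 7/32 = 1, arm 25/32 + 0 = 25/32
asked cell (row1, sun) = 25/32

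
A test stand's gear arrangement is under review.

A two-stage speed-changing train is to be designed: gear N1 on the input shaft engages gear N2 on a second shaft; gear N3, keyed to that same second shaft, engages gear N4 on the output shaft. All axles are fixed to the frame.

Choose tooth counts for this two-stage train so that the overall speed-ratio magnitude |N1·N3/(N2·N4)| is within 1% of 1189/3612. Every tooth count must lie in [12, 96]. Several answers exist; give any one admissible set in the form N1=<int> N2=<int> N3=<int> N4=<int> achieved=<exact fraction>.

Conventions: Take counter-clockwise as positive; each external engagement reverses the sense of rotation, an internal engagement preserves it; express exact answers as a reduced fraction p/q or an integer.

2-stage fixed-axis compound train for ratio 1189/3612
target = 1189/3612 in lowest terms: an exact hit needs N1·N3 = k·1189 and N2·N4 = k·3612 for one integer k, every count in [12, 96]; additionally prefer no 1:1 stage (N1 ≠ N2, N3 ≠ N4)
k = 1: N1·N3 = 1189 = 29·41, N2·N4 = 3612 = 42·86
achieved = 29·41/(42·86) = 1189/3612; |achieved − target| = 0 ≤ 1189/361200 ✓

N1=29 N2=42 N3=41 N4=86 achieved=1189/3612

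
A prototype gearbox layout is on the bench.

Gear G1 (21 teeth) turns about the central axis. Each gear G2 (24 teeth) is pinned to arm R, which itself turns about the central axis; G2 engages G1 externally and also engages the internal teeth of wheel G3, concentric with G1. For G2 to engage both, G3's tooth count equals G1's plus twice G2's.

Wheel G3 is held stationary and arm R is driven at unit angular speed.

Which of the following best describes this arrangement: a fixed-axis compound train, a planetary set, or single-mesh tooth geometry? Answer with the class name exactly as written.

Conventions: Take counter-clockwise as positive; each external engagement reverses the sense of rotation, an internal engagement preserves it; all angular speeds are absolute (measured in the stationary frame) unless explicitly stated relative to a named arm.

planetary set

recognized (axles ride arm R): planetary set, 21/24/69 teeth
classification: planetary set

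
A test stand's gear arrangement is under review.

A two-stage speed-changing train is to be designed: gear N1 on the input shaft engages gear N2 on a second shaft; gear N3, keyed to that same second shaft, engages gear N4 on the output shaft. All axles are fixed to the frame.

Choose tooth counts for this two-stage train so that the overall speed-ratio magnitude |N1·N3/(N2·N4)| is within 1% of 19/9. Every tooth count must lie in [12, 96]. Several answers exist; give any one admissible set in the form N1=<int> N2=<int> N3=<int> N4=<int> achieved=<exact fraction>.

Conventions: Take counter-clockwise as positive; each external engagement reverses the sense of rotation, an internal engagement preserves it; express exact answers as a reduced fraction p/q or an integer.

design class (target 19/9): fixed-axis compound train
target = 19/9 in lowest terms: an exact hit needs N1·N3 = k·19 and N2·N4 = k·9 for one integer k, every count in [12, 96]; additionally prefer no 1:1 stage (N1 ≠ N2, N3 ≠ N4)
k = 1…15: no 1:1-free in-range split of k·19 and k·9 into factor pairs; take k = 16
k = 16: N1·N3 = 304 = 16·19, N2·N4 = 144 = 12·12
achieved = 16·19/(12·12) = 19/9; |achieved − target| = 0 ≤ 19/900 ✓

N1=16 N2=12 N3=19 N4=12 achieved=19/9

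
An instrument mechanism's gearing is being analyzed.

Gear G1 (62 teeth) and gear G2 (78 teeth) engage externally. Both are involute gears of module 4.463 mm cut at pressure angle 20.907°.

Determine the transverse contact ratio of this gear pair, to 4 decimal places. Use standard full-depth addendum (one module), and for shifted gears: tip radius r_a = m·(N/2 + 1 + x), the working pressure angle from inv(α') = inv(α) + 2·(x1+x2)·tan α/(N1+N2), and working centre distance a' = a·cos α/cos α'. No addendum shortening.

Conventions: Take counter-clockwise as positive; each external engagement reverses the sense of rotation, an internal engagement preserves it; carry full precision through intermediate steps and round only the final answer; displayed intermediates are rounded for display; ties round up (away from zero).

1.7545

topology: single-mesh involute geometry — m = 4.463, 62T/78T pair
base radii: r_b1 = 129.243961, r_b2 = 162.597241
tip radii: r_a1 = 142.816000, r_a2 = 178.520000
no profile shift: α' = α, a' = a
action lengths: √(r_a1²−r_b1²) = 60.765191, √(r_a2²−r_b2²) = 73.698899
base pitch p_b = π·m·cos α = 13.097803
CR = (60.765191 + 73.698899 − 312.410000·sin 20.90700°)/13.097803 = 1.754486
contact ratio ≈ 1.7545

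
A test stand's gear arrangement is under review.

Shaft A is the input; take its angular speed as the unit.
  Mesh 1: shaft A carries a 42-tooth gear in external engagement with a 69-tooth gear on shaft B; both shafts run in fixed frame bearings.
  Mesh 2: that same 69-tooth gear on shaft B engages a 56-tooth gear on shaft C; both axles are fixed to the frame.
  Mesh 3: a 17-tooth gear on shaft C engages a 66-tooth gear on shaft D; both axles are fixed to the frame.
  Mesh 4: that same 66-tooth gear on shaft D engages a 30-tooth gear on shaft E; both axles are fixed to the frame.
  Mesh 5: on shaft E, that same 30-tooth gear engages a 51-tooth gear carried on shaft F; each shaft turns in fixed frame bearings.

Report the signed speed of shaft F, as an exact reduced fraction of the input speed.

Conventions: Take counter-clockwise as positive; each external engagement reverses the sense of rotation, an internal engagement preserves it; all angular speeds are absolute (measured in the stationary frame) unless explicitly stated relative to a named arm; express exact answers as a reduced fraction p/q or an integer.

-1/4

5-mesh fixed-axis compound train (all bearings frame-fixed)
mesh 1 [42T→69T]: |ω|/ω_in = 1×42/69 = 14/23, sense flips to −
mesh 2 [69T→56T]: |ω|/ω_in = (14/23)×69/56 = 3/4, sense flips to +
mesh 3 [17T→66T]: |ω|/ω_in = (3/4)×17/66 = 17/88, sense flips to −
mesh 4 [66T→30T]: |ω|/ω_in = (17/88)×66/30 = 17/40, sense flips to +
mesh 5 [30T→51T]: |ω|/ω_in = (17/40)×30/51 = 1/4, sense flips to −
signed output speed (× input speed) = -1/4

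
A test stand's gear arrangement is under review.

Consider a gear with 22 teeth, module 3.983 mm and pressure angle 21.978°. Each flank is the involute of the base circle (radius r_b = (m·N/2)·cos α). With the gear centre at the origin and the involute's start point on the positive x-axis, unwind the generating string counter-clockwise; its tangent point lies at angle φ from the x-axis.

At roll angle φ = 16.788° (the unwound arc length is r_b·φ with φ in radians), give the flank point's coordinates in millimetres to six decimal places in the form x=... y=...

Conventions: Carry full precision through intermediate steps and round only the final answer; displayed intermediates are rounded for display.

class = single-mesh tooth geometry [base-circle involute, m = 3.983, 22T]
pitch radius r_p = m·N/2 = 3.983·22/2 = 43.813000
base radius r_b = r_p·cos α = 43.813000·cos 21.978° = 40.629005
roll angle φ = 16.788° = 0.29300587 rad
x = r_b·(cos φ + φ·sin φ) = 42.335800
y = r_b·(sin φ − φ·cos φ) = 0.337762

x=42.335800 y=0.337762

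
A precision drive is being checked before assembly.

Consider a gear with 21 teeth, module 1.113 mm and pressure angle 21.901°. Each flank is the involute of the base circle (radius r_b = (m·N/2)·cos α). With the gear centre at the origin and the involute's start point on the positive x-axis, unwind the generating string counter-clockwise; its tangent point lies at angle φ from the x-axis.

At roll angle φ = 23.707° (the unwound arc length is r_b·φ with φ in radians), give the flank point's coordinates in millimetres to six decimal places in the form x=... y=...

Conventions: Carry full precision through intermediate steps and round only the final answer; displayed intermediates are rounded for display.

single-mesh involute tooth geometry (21T wheel at module 1.113)
pitch radius r_p = m·N/2 = 1.113·21/2 = 11.686500
base radius r_b = r_p·cos α = 11.686500·cos 21.901° = 10.843082
roll angle φ = 23.707° = 0.41376521 rad
x = r_b·(cos φ + φ·sin φ) = 11.731909
y = r_b·(sin φ − φ·cos φ) = 0.251675

x=11.731909 y=0.251675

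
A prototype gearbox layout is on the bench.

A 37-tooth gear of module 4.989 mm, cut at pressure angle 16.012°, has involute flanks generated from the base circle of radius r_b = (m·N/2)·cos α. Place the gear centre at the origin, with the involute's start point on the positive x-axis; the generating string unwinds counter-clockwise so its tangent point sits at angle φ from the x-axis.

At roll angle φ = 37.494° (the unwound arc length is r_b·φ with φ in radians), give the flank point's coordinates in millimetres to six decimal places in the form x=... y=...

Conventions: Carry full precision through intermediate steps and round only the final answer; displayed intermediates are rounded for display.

topology: single-mesh involute geometry — m = 4.989, N = 37
pitch radius r_p = m·N/2 = 4.989·37/2 = 92.296500
base radius r_b = r_p·cos α = 92.296500·cos 16.012° = 88.715760
roll angle φ = 37.494° = 0.65439375 rad
x = r_b·(cos φ + φ·sin φ) = 105.725445
y = r_b·(sin φ − φ·cos φ) = 7.937502

x=105.725445 y=7.937502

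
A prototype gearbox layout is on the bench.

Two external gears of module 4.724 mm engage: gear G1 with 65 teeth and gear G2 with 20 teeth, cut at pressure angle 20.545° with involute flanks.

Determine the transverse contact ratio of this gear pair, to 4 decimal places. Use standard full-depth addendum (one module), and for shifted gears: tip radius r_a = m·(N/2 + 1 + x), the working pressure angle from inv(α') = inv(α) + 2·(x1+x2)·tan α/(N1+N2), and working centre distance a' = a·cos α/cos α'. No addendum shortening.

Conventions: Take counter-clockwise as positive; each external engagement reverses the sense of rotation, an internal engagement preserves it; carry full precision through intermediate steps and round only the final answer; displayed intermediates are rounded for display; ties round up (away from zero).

class = single-mesh tooth geometry [involute pair 65T × 20T, m = 4.724]
base radii: r_b1 = 143.765008, r_b2 = 44.235387
tip radii: r_a1 = 158.254000, r_a2 = 51.964000
no profile shift: α' = α, a' = a
action lengths: √(r_a1²−r_b1²) = 66.150971, √(r_a2²−r_b2²) = 27.266973
base pitch p_b = π·m·cos α = 13.896957
CR = (66.150971 + 27.266973 − 200.770000·sin 20.54500°)/13.896957 = 1.652098
contact ratio ≈ 1.6521

1.6521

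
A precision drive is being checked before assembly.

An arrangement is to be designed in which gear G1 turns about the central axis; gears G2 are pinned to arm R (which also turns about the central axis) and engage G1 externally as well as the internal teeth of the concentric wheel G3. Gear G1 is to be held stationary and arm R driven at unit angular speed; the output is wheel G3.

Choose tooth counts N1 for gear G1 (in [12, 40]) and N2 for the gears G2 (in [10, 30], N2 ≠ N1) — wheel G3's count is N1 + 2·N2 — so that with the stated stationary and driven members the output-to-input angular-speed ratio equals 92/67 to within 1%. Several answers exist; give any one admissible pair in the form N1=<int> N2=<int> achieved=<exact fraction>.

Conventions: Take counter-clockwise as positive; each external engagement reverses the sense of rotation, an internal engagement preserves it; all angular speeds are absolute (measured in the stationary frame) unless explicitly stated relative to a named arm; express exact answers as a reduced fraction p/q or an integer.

planetary set to be sized for 92/67 (Willis relation)
Willis with ω_sun = 0: ω_ring/ω_arm = (N1+N3)/N3; set equal to 92/67  ⇒  N3/N1 = 1/(92/67 − 1) = 67/25
N3 = N1 + 2·N2  ⇒  N2/N1 = (N3/N1 − 1)/2 = (67/25 − 1)/2 = 21/25
smallest multiple with N1 ≥ 12 and N2 ≥ 10: k = 1  ⇒  N1 = 1·25 = 25, N2 = 1·21 = 21 (N1 ≤ 40, N2 ≤ 30, N2 ≠ N1 ✓), N3 = 25 + 2·21 = 67
check: (N1+N3)/N3 with N1 = 25, N3 = 67 gives 92/67; |achieved − target| = 0 ≤ 23/1675 ✓

N1=25 N2=21 achieved=92/67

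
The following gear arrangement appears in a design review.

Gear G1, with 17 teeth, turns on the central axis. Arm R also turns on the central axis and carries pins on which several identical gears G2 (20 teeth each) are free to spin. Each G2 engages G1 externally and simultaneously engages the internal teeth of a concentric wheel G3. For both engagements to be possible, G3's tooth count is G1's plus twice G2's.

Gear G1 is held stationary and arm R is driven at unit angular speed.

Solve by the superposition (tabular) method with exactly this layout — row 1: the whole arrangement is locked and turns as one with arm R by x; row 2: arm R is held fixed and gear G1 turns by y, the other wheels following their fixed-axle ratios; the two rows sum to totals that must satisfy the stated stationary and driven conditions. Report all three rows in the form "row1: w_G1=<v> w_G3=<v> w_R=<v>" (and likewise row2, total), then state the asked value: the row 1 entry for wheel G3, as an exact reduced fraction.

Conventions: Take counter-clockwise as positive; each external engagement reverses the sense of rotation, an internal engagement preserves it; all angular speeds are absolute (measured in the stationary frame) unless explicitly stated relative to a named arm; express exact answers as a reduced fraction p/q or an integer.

planetary set (17T centre, 20T on arm, 57T internal) — Willis relation
row 1: whole set turns with the arm by x
superposition row 2 [arm held]: sun y, ring −(17/57)·y, arm 0
boundary: total ω_sun = x + y = 0 and total ω_arm = x = 1  ⇒  y = -1, x = 1
row 2 ring = −(17/57)·(-1) = 17/57
totals (row 1 + row 2): sun 1 + (-1) = 0, ring 1 + 17/57 = 74/57, arm 1 + 0 = 1
asked cell (row1, ring) = 1

row1: w_G1=1 w_G3=1 w_R=1
row2: w_G1=-1 w_G3=17/57 w_R=0
total: w_G1=0 w_G3=74/57 w_R=1
asked value: 1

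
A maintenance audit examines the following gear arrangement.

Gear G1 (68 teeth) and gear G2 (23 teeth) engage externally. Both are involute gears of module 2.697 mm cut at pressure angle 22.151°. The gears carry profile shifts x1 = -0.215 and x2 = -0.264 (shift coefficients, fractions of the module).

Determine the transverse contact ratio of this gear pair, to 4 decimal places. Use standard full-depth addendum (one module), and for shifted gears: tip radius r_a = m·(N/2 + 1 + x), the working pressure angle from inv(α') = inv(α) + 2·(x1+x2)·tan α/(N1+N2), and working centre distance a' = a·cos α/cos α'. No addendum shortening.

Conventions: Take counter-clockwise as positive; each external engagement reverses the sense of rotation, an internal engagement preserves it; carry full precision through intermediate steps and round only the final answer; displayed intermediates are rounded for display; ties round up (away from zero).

1.7202

topology: single-mesh involute geometry — m = 2.697, 68T/23T pair
base radii: r_b1 = 84.930081, r_b2 = 28.726351
tip radii: r_a1 = 93.815145, r_a2 = 33.000492
inv(α') = inv(22.151°) + 2·(-0.215-0.264)·tan α/(68+23) = 0.01620159  ⇒  α' = 20.54473°
a' = a·cos α / cos α' = 122.7135·cos 22.151°/cos 20.54473° = 121.376139
action lengths: √(r_a1²−r_b1²) = 39.851761, √(r_a2²−r_b2²) = 16.242821
base pitch p_b = π·m·cos α = 7.847521
CR = (39.851761 + 16.242821 − 121.376139·sin 20.54473°)/7.847521 = 1.720162
contact ratio ≈ 1.7202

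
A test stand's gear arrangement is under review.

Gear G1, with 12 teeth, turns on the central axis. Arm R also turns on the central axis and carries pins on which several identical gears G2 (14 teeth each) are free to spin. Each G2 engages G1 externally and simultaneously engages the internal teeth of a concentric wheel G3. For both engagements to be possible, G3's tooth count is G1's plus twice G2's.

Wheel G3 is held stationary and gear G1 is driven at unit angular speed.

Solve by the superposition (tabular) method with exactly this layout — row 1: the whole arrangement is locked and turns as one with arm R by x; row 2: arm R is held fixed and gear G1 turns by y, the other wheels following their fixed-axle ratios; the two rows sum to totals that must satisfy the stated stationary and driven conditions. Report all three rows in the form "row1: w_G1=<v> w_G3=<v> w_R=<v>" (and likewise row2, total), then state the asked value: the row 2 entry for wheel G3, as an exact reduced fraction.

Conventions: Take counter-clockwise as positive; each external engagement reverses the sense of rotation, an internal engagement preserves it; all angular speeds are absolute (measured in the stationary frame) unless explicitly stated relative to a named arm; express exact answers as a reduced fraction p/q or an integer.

row1: w_G1=3/13 w_G3=3/13 w_R=3/13
row2: w_G1=10/13 w_G3=-3/13 w_R=0
total: w_G1=1 w_G3=0 w_R=3/13
asked value: -3/13

topology: planetary set — G1 12T / G2 14T / G3 40T, arm = carrier (Willis)
row 1 (train locked, turned with arm): all members turn x
row 2 — arm fixed, fixed-axis ratios: sun y, ring −(12/40)·y, arm 0
boundary: total ω_ring = x − (12/40)·y = 0 and total ω_sun = x + y = 1  ⇒  y = 10/13, x = 3/13
row 2 ring = −(12/40)·10/13 = -3/13
totals (row 1 + row 2): sun 3/13 + 10/13 = 1, ring 3/13 + (-3/13) = 0, arm 3/13 + 0 = 3/13
asked cell (row2, ring) = -3/13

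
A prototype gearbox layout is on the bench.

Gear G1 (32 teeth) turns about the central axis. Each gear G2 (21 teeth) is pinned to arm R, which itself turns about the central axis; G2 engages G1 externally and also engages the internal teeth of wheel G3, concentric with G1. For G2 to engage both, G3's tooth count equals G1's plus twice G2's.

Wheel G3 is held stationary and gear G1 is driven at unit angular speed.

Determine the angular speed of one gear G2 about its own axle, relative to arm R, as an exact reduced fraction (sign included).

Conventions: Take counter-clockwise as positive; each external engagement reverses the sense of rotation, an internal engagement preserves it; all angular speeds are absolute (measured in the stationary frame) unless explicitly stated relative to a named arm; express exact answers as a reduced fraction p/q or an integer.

recognized (axles ride arm R): planetary set, 32/21/74 teeth
ring teeth: 32 + 2·21 = 74
32(ω_sun−ω_arm) = −74(ω_ring−ω_arm),  ω_ring = 0, ω_sun = 1
32(1−ω_arm) = −74(0−ω_arm)  ⇒  106·ω_arm = 32  ⇒  ω_arm = 16/53
sun–planet mesh: 32·(1−16/53) = −21·(ω_p−ω_arm)  ⇒  ω_p−ω_arm = -1184/1113
exact speed ratio = -1184/1113

-1184/1113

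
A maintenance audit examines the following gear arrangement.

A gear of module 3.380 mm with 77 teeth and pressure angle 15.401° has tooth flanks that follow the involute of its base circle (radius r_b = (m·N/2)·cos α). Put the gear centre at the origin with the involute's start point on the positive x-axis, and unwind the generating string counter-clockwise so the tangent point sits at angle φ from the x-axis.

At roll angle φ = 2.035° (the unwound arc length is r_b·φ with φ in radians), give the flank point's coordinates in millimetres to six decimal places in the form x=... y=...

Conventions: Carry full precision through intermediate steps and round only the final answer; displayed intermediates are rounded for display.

class = single-mesh tooth geometry [base-circle involute, m = 3.380, 77T]
pitch radius r_p = m·N/2 = 3.380·77/2 = 130.130000
base radius r_b = r_p·cos α = 130.130000·cos 15.401° = 125.457132
roll angle φ = 2.035° = 0.03551745 rad
x = r_b·(cos φ + φ·sin φ) = 125.536238
y = r_b·(sin φ − φ·cos φ) = 0.001873

x=125.536238 y=0.001873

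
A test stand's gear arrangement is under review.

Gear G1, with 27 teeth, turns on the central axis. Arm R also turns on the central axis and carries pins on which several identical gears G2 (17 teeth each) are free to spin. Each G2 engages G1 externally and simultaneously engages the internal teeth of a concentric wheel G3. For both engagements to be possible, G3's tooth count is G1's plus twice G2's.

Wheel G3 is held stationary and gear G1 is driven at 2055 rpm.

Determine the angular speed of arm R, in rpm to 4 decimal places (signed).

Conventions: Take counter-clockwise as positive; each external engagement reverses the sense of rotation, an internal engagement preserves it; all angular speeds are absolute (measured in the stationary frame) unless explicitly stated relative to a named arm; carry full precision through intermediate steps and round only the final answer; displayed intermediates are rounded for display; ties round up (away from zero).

recognized (axles ride arm R): planetary set, 27/17/61 teeth
normalise by the input: solve with ω_sun = 1, then scale by 2055 rpm
ring teeth: 27 + 2·17 = 61
27(ω_sun−ω_arm) = −61(ω_ring−ω_arm),  ω_ring = 0, ω_sun = 1
27(1−ω_arm) = −61(0−ω_arm)  ⇒  88·ω_arm = 27  ⇒  ω_arm = 27/88
scale: ω_arm = 27/88 × 2055 rpm = +630.5114 rpm

+630.5114 rpm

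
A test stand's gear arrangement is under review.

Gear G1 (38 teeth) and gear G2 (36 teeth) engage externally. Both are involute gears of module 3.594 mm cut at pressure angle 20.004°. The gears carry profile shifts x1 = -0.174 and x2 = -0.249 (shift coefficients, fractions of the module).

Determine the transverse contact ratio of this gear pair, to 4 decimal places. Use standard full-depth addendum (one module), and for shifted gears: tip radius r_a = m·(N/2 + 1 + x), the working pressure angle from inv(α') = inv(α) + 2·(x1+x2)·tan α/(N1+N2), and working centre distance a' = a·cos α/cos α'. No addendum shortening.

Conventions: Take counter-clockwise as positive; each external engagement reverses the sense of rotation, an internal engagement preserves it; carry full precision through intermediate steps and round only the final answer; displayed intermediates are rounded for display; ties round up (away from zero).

topology: single-mesh involute geometry — m = 3.594, 38T/36T pair
base radii: r_b1 = 64.166220, r_b2 = 60.789050
tip radii: r_a1 = 71.254644, r_a2 = 67.391094
inv(α') = inv(20.004°) + 2·(-0.174-0.249)·tan α/(38+36) = 0.01075167  ⇒  α' = 17.99524°
a' = a·cos α / cos α' = 132.9780·cos 20.004°/cos 17.99524° = 131.382201
action lengths: √(r_a1²−r_b1²) = 30.982585, √(r_a2²−r_b2²) = 29.090392
base pitch p_b = π·m·cos α = 10.609691
CR = (30.982585 + 29.090392 − 131.382201·sin 17.99524°)/10.609691 = 1.836436
contact ratio ≈ 1.8364

1.8364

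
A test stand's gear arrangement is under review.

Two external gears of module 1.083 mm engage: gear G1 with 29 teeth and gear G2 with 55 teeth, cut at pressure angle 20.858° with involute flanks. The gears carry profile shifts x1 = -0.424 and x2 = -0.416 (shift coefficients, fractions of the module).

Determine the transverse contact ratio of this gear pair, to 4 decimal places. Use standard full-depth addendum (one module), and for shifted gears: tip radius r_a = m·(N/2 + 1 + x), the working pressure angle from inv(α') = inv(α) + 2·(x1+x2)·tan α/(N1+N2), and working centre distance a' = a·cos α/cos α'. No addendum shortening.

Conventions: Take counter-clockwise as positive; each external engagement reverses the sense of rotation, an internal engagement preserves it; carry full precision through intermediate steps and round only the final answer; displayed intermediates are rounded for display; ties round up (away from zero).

recognized (one external pair, fixed centres): single-mesh tooth geometry, m = 1.083, N1 = 29, N2 = 55
base radii: r_b1 = 14.674383, r_b2 = 27.830725
tip radii: r_a1 = 16.327308, r_a2 = 30.414972
inv(α') = inv(20.858°) + 2·(-0.424-0.416)·tan α/(29+55) = 0.00936193  ⇒  α' = 17.20410°
a' = a·cos α / cos α' = 45.4860·cos 20.858°/cos 17.20410° = 44.495983
action lengths: √(r_a1²−r_b1²) = 7.158455, √(r_a2²−r_b2²) = 12.268710
base pitch p_b = π·m·cos α = 3.179375
CR = (7.158455 + 12.268710 − 44.495983·sin 17.20410°)/3.179375 = 1.970924
contact ratio ≈ 1.9709

1.9709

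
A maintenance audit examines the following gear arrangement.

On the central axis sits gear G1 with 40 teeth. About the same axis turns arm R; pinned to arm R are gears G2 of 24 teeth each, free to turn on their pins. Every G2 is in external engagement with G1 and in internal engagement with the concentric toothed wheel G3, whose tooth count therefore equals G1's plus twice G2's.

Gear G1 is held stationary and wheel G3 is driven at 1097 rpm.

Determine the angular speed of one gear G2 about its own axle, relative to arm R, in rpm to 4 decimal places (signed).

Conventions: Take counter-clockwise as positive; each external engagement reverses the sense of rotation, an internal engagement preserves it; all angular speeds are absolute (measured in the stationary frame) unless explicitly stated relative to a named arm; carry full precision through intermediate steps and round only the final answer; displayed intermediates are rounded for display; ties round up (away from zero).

class = planetary set [G3 = 40+2·24 = 88; Willis about the carrier]
normalise by the input: solve with ω_ring = 1, then scale by 1097 rpm
ring teeth: 40 + 2·24 = 88
40(ω_sun−ω_arm) = −88(ω_ring−ω_arm),  ω_sun = 0, ω_ring = 1
40(0−ω_arm) = −88(1−ω_arm)  ⇒  128·ω_arm = 88  ⇒  ω_arm = 11/16
sun–planet mesh: 40·(0−11/16) = −24·(ω_p−ω_arm)  ⇒  ω_p−ω_arm = 55/48
scale: ω_p−ω_arm = 55/48 × 1097 rpm = +1256.9792 rpm

+1256.9792 rpm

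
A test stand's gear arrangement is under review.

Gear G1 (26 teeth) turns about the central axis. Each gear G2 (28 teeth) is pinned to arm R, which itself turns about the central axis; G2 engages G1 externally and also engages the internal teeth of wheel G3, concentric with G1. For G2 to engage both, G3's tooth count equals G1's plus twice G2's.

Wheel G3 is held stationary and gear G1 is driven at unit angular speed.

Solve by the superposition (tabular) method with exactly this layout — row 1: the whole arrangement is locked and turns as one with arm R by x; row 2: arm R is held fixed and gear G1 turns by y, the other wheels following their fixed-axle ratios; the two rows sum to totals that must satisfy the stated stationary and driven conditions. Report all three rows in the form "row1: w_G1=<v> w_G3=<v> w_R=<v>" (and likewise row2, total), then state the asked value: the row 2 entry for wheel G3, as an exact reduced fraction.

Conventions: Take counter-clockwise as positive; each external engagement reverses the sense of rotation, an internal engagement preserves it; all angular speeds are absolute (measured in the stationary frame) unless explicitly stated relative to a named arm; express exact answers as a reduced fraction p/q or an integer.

topology: planetary set — G1 26T / G2 28T / G3 82T, arm = carrier (Willis)
row 1: whole set turns with the arm by x
row 2 (arm held, sun turns y): ω_ring = −(26/82)·y, ω_arm = 0
boundary: total ω_ring = x − (26/82)·y = 0 and total ω_sun = x + y = 1  ⇒  y = 41/54, x = 13/54
row 2 ring = −(26/82)·41/54 = -13/54
totals (row 1 + row 2): sun 13/54 + 41/54 = 1, ring 13/54 + (-13/54) = 0, arm 13/54 + 0 = 13/54
asked cell (row2, ring) = -13/54

row1: w_G1=13/54 w_G3=13/54 w_R=13/54
row2: w_G1=41/54 w_G3=-13/54 w_R=0
total: w_G1=1 w_G3=0 w_R=13/54
asked value: -13/54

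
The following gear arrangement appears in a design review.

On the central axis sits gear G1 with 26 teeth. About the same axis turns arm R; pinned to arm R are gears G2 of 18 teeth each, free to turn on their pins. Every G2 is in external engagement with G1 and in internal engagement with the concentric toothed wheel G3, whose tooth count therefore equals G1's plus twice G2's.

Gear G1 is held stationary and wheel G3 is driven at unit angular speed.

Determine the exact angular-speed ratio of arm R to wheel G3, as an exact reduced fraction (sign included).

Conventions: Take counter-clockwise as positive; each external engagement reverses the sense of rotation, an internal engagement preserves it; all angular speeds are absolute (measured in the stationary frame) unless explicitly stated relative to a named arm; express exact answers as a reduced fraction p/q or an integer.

31/44

topology: planetary set — G1 26T / G2 18T / G3 62T, arm = carrier (Willis)
ring teeth: 26 + 2·18 = 62
26(ω_sun−ω_arm) = −62(ω_ring−ω_arm),  ω_sun = 0, ω_ring = 1
26(0−ω_arm) = −62(1−ω_arm)  ⇒  88·ω_arm = 62  ⇒  ω_arm = 31/44
ω_out/ω_in = 31/44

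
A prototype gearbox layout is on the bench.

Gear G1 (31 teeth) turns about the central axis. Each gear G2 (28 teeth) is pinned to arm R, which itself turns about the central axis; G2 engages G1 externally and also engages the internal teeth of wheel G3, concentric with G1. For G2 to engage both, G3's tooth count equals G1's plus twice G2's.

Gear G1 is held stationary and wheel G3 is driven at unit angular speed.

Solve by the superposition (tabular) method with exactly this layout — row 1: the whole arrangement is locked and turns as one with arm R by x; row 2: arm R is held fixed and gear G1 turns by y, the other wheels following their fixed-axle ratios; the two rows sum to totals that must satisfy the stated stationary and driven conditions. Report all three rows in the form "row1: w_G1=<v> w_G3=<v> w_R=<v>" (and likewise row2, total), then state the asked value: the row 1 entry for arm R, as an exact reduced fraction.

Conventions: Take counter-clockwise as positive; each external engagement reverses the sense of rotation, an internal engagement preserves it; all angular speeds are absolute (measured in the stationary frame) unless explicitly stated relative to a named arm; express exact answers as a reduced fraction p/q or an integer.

planetary set (31T centre, 28T on arm, 87T internal) — Willis relation
row 1 (train locked, turned with arm): all members turn x
superposition row 2 [arm held]: sun y, ring −(31/87)·y, arm 0
boundary: total ω_sun = x + y = 0 and total ω_ring = x − (31/87)·y = 1  ⇒  y = -87/118, x = 87/118
row 2 ring = −(31/87)·(-87/118) = 31/118
totals (row 1 + row 2): sun 87/118 + (-87/118) = 0, ring 87/118 + 31/118 = 1, arm 87/118 + 0 = 87/118
asked cell (row1, arm) = 87/118

row1: w_G1=87/118 w_G3=87/118 w_R=87/118
row2: w_G1=-87/118 w_G3=31/118 w_R=0
total: w_G1=0 w_G3=1 w_R=87/118
asked value: 87/118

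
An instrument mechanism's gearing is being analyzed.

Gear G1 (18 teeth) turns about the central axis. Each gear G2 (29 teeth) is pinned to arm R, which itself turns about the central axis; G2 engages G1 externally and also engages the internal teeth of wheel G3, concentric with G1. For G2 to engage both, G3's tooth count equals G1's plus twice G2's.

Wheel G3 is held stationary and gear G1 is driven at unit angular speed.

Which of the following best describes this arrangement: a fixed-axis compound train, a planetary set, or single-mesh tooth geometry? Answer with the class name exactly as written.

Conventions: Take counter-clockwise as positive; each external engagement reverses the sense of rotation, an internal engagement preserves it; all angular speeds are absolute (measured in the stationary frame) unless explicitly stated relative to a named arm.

planetary set

planetary set (18T centre, 29T on arm, 76T internal) — Willis relation
classification: planetary set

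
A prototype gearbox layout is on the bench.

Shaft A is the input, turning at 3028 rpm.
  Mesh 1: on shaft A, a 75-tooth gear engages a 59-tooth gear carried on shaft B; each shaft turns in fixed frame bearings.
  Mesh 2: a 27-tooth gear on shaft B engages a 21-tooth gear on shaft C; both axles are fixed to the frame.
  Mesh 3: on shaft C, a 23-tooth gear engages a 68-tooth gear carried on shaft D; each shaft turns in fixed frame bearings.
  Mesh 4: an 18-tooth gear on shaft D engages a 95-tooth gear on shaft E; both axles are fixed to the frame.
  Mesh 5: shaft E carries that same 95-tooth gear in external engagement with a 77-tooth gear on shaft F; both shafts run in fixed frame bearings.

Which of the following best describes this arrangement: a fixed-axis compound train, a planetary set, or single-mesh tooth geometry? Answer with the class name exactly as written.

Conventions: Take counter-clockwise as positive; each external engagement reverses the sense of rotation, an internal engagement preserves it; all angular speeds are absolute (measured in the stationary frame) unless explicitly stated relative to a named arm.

class = fixed-axis compound train [5 meshes; 5 ratios multiply, 5 sense flips]
classification: fixed-axis compound train

fixed-axis compound train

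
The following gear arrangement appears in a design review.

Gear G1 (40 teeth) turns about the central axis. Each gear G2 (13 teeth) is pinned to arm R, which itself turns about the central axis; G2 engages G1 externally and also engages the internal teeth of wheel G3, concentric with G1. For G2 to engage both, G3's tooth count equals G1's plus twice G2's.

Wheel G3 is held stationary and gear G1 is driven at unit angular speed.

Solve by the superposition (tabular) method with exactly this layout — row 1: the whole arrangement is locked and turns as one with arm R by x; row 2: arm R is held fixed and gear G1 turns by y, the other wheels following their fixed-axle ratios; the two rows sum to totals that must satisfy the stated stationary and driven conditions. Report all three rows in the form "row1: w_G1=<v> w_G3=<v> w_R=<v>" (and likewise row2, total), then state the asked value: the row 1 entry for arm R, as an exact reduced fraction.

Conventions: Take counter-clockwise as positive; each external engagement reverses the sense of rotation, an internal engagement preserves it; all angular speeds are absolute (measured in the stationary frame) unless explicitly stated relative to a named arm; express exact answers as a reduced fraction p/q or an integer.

topology: planetary set — G1 40T / G2 13T / G3 66T, arm = carrier (Willis)
row 1 (train locked, turned with arm): all members turn x
row 2: sun turns y, ring = −(40/66)·y, arm 0
boundary: total ω_ring = x − (40/66)·y = 0 and total ω_sun = x + y = 1  ⇒  y = 33/53, x = 20/53
row 2 ring = −(40/66)·33/53 = -20/53
totals (row 1 + row 2): sun 20/53 + 33/53 = 1, ring 20/53 + (-20/53) = 0, arm 20/53 + 0 = 20/53
asked cell (row1, arm) = 20/53

row1: w_G1=20/53 w_G3=20/53 w_R=20/53
row2: w_G1=33/53 w_G3=-20/53 w_R=0
total: w_G1=1 w_G3=0 w_R=20/53
asked value: 20/53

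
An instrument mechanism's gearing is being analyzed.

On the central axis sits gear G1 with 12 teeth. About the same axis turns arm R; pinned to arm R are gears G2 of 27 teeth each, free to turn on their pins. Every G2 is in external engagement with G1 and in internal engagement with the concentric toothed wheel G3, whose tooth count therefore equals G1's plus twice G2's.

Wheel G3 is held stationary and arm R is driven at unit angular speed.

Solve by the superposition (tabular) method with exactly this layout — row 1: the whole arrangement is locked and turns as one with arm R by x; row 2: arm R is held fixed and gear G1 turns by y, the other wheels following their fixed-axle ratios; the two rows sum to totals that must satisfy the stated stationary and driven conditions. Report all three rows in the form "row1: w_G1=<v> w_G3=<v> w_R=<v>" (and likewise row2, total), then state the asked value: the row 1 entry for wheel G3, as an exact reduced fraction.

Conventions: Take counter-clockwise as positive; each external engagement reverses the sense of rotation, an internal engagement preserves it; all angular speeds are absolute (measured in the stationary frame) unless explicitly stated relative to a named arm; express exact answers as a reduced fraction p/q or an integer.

row1: w_G1=1 w_G3=1 w_R=1
row2: w_G1=11/2 w_G3=-1 w_R=0
total: w_G1=13/2 w_G3=0 w_R=1
asked value: 1

planetary set (12T centre, 27T on arm, 66T internal) — Willis relation
row 1: whole set turns with the arm by x
row 2: sun turns y, ring = −(12/66)·y, arm 0
boundary: total ω_ring = x − (12/66)·y = 0 and total ω_arm = x = 1  ⇒  y = 11/2, x = 1
row 2 ring = −(12/66)·11/2 = -1
totals (row 1 + row 2): sun 1 + 11/2 = 13/2, ring 1 + (-1) = 0, arm 1 + 0 = 1
asked cell (row1, ring) = 1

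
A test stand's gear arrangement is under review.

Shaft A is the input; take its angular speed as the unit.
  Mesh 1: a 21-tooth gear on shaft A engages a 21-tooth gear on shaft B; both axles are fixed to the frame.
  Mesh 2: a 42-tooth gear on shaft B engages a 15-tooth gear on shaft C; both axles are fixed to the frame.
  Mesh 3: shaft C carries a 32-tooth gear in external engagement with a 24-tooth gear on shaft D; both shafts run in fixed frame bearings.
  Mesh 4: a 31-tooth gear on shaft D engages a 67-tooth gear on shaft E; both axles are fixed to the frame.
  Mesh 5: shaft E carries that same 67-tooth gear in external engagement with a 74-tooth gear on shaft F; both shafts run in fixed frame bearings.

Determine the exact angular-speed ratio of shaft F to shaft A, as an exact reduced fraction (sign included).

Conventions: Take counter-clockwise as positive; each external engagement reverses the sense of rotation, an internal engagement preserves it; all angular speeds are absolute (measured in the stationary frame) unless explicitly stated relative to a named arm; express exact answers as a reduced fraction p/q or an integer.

-868/555

class = fixed-axis compound train [5 meshes; 5 ratios multiply, 5 sense flips]
mesh 1 [21T→21T]: running ratio 1, sense −
mesh 2 [42T→15T]: running ratio 14/5, sense +
mesh 3 [32T→24T]: running ratio 56/15, sense −
mesh 4 [31T→67T]: running ratio 1736/1005, sense +
mesh 5 [67T→74T]: running ratio 868/555, sense −
ω_out/ω_in = -868/555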